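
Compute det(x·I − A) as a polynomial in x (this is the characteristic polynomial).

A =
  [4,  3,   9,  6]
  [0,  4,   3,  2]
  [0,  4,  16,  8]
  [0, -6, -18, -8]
x^4 - 16*x^3 + 96*x^2 - 256*x + 256

Expanding det(x·I − A) (e.g. by cofactor expansion or by noting that A is similar to its Jordan form J, which has the same characteristic polynomial as A) gives
  χ_A(x) = x^4 - 16*x^3 + 96*x^2 - 256*x + 256
which factors as (x - 4)^4. The eigenvalues (with algebraic multiplicities) are λ = 4 with multiplicity 4.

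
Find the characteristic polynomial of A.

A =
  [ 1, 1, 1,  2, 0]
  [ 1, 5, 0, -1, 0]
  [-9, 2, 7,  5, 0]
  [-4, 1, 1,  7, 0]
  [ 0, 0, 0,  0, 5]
x^5 - 25*x^4 + 250*x^3 - 1250*x^2 + 3125*x - 3125

Expanding det(x·I − A) (e.g. by cofactor expansion or by noting that A is similar to its Jordan form J, which has the same characteristic polynomial as A) gives
  χ_A(x) = x^5 - 25*x^4 + 250*x^3 - 1250*x^2 + 3125*x - 3125
which factors as (x - 5)^5. The eigenvalues (with algebraic multiplicities) are λ = 5 with multiplicity 5.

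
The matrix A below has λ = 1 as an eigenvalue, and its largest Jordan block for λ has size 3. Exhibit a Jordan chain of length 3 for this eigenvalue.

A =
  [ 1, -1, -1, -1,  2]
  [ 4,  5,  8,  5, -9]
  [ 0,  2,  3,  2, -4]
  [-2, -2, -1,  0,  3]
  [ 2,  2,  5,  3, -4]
A Jordan chain for λ = 1 of length 3:
v_1 = (2, -12, -4, 0, -8)ᵀ
v_2 = (0, 4, 0, -2, 2)ᵀ
v_3 = (1, 0, 0, 0, 0)ᵀ

Let N = A − (1)·I. We want v_3 with N^3 v_3 = 0 but N^2 v_3 ≠ 0; then v_{j-1} := N · v_j for j = 3, …, 2.

Pick v_3 = (1, 0, 0, 0, 0)ᵀ.
Then v_2 = N · v_3 = (0, 4, 0, -2, 2)ᵀ.
Then v_1 = N · v_2 = (2, -12, -4, 0, -8)ᵀ.

Sanity check: (A − (1)·I) v_1 = (0, 0, 0, 0, 0)ᵀ = 0. ✓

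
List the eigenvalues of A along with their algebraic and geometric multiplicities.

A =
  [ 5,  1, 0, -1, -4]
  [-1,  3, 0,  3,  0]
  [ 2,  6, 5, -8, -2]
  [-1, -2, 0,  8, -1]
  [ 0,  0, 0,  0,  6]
λ = 5: alg = 3, geom = 2; λ = 6: alg = 2, geom = 2

Step 1 — factor the characteristic polynomial to read off the algebraic multiplicities:
  χ_A(x) = (x - 6)^2*(x - 5)^3

Step 2 — compute geometric multiplicities via the rank-nullity identity g(λ) = n − rank(A − λI):
  rank(A − (5)·I) = 3, so dim ker(A − (5)·I) = n − 3 = 2
  rank(A − (6)·I) = 3, so dim ker(A − (6)·I) = n − 3 = 2

Summary:
  λ = 5: algebraic multiplicity = 3, geometric multiplicity = 2
  λ = 6: algebraic multiplicity = 2, geometric multiplicity = 2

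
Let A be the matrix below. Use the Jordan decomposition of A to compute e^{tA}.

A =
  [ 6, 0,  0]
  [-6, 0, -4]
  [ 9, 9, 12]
e^{tA} =
  [exp(6*t), 0, 0]
  [-6*t*exp(6*t), -6*t*exp(6*t) + exp(6*t), -4*t*exp(6*t)]
  [9*t*exp(6*t), 9*t*exp(6*t), 6*t*exp(6*t) + exp(6*t)]

Strategy: write A = P · J · P⁻¹ where J is a Jordan canonical form, so e^{tA} = P · e^{tJ} · P⁻¹, and e^{tJ} can be computed block-by-block.

A has Jordan form
J =
  [6, 1, 0]
  [0, 6, 0]
  [0, 0, 6]
(up to reordering of blocks).

Per-block formulas:
  For a 1×1 block at λ = 6: exp(t · [6]) = [e^(6t)].
  For a 2×2 Jordan block J_2(6): exp(t · J_2(6)) = e^(6t)·(I + t·N), where N is the 2×2 nilpotent shift.

After assembling e^{tJ} and conjugating by P, we get:

e^{tA} =
  [exp(6*t), 0, 0]
  [-6*t*exp(6*t), -6*t*exp(6*t) + exp(6*t), -4*t*exp(6*t)]
  [9*t*exp(6*t), 9*t*exp(6*t), 6*t*exp(6*t) + exp(6*t)]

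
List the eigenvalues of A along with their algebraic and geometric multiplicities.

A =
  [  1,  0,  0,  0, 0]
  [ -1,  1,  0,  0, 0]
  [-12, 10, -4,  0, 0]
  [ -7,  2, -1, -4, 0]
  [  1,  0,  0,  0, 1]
λ = -4: alg = 2, geom = 1; λ = 1: alg = 3, geom = 2

Step 1 — factor the characteristic polynomial to read off the algebraic multiplicities:
  χ_A(x) = (x - 1)^3*(x + 4)^2

Step 2 — compute geometric multiplicities via the rank-nullity identity g(λ) = n − rank(A − λI):
  rank(A − (-4)·I) = 4, so dim ker(A − (-4)·I) = n − 4 = 1
  rank(A − (1)·I) = 3, so dim ker(A − (1)·I) = n − 3 = 2

Summary:
  λ = -4: algebraic multiplicity = 2, geometric multiplicity = 1
  λ = 1: algebraic multiplicity = 3, geometric multiplicity = 2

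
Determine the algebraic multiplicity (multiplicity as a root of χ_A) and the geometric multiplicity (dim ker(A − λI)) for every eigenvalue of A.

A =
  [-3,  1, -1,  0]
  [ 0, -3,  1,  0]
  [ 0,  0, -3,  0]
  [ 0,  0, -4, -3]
λ = -3: alg = 4, geom = 2

Step 1 — factor the characteristic polynomial to read off the algebraic multiplicities:
  χ_A(x) = (x + 3)^4

Step 2 — compute geometric multiplicities via the rank-nullity identity g(λ) = n − rank(A − λI):
  rank(A − (-3)·I) = 2, so dim ker(A − (-3)·I) = n − 2 = 2

Summary:
  λ = -3: algebraic multiplicity = 4, geometric multiplicity = 2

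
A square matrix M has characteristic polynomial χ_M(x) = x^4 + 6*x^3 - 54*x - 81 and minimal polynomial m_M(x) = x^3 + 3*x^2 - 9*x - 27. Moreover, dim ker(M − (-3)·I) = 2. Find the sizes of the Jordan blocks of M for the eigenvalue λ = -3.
Block sizes for λ = -3: [2, 1]

Step 1 — from the characteristic polynomial, algebraic multiplicity of λ = -3 is 3. From dim ker(M − (-3)·I) = 2, there are exactly 2 Jordan blocks for λ = -3.
Step 2 — from the minimal polynomial, the factor (x + 3)^2 tells us the largest block for λ = -3 has size 2.
Step 3 — with total size 3, 2 blocks, and largest block 2, the block sizes (in nonincreasing order) are [2, 1].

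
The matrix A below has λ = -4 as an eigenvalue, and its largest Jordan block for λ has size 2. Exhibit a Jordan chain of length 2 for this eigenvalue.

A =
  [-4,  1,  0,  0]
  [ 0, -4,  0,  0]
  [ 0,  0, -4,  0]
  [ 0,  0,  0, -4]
A Jordan chain for λ = -4 of length 2:
v_1 = (1, 0, 0, 0)ᵀ
v_2 = (0, 1, 0, 0)ᵀ

Let N = A − (-4)·I. We want v_2 with N^2 v_2 = 0 but N^1 v_2 ≠ 0; then v_{j-1} := N · v_j for j = 2, …, 2.

Pick v_2 = (0, 1, 0, 0)ᵀ.
Then v_1 = N · v_2 = (1, 0, 0, 0)ᵀ.

Sanity check: (A − (-4)·I) v_1 = (0, 0, 0, 0)ᵀ = 0. ✓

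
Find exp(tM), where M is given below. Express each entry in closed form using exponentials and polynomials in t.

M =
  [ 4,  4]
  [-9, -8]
e^{tM} =
  [6*t*exp(-2*t) + exp(-2*t), 4*t*exp(-2*t)]
  [-9*t*exp(-2*t), -6*t*exp(-2*t) + exp(-2*t)]

Strategy: write M = P · J · P⁻¹ where J is a Jordan canonical form, so e^{tM} = P · e^{tJ} · P⁻¹, and e^{tJ} can be computed block-by-block.

M has Jordan form
J =
  [-2,  1]
  [ 0, -2]
(up to reordering of blocks).

Per-block formulas:
  For a 2×2 Jordan block J_2(-2): exp(t · J_2(-2)) = e^(-2t)·(I + t·N), where N is the 2×2 nilpotent shift.

After assembling e^{tJ} and conjugating by P, we get:

e^{tM} =
  [6*t*exp(-2*t) + exp(-2*t), 4*t*exp(-2*t)]
  [-9*t*exp(-2*t), -6*t*exp(-2*t) + exp(-2*t)]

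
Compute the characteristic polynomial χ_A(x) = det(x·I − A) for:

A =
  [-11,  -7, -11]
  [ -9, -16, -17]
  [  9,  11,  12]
x^3 + 15*x^2 + 75*x + 125

Expanding det(x·I − A) (e.g. by cofactor expansion or by noting that A is similar to its Jordan form J, which has the same characteristic polynomial as A) gives
  χ_A(x) = x^3 + 15*x^2 + 75*x + 125
which factors as (x + 5)^3. The eigenvalues (with algebraic multiplicities) are λ = -5 with multiplicity 3.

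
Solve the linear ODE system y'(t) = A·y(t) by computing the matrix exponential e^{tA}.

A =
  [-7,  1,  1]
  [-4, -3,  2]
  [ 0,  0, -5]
e^{tA} =
  [-2*t*exp(-5*t) + exp(-5*t), t*exp(-5*t), t*exp(-5*t)]
  [-4*t*exp(-5*t), 2*t*exp(-5*t) + exp(-5*t), 2*t*exp(-5*t)]
  [0, 0, exp(-5*t)]

Strategy: write A = P · J · P⁻¹ where J is a Jordan canonical form, so e^{tA} = P · e^{tJ} · P⁻¹, and e^{tJ} can be computed block-by-block.

A has Jordan form
J =
  [-5,  1,  0]
  [ 0, -5,  0]
  [ 0,  0, -5]
(up to reordering of blocks).

Per-block formulas:
  For a 2×2 Jordan block J_2(-5): exp(t · J_2(-5)) = e^(-5t)·(I + t·N), where N is the 2×2 nilpotent shift.
  For a 1×1 block at λ = -5: exp(t · [-5]) = [e^(-5t)].

After assembling e^{tJ} and conjugating by P, we get:

e^{tA} =
  [-2*t*exp(-5*t) + exp(-5*t), t*exp(-5*t), t*exp(-5*t)]
  [-4*t*exp(-5*t), 2*t*exp(-5*t) + exp(-5*t), 2*t*exp(-5*t)]
  [0, 0, exp(-5*t)]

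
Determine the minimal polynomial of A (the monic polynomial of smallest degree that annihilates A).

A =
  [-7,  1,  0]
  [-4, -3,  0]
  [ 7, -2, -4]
x^3 + 14*x^2 + 65*x + 100

The characteristic polynomial is χ_A(x) = (x + 4)*(x + 5)^2, so the eigenvalues are known. The minimal polynomial is
  m_A(x) = Π_λ (x − λ)^{k_λ}
where k_λ is the size of the *largest* Jordan block for λ (equivalently, the smallest k with (A − λI)^k v = 0 for every generalised eigenvector v of λ).

  λ = -5: largest Jordan block has size 2, contributing (x + 5)^2
  λ = -4: largest Jordan block has size 1, contributing (x + 4)

So m_A(x) = (x + 4)*(x + 5)^2 = x^3 + 14*x^2 + 65*x + 100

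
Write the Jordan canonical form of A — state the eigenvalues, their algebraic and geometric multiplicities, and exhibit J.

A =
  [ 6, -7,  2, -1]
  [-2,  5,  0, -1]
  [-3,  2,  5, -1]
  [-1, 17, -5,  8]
J_3(6) ⊕ J_1(6)

The characteristic polynomial is
  det(x·I − A) = x^4 - 24*x^3 + 216*x^2 - 864*x + 1296 = (x - 6)^4

Eigenvalues and multiplicities (the geometric multiplicity of λ is n − rank(A − λI), which equals the number of Jordan blocks for λ):
  λ = 6: algebraic multiplicity = 4, geometric multiplicity = 2

Determining the block sizes for each eigenvalue:
  λ = 6: with am = 4 and gm = 2, the partition is not yet determined (e.g. several partitions of 4 into 2 parts exist). Let N = A − (6)·I. Computing rank(N^1) = 2, rank(N^2) = 1, rank(N^3) = 0; the number of blocks of size ≥ j is rank(N^{j−1}) − rank(N^j), giving [2, 1, 1]. So we have 1 block(s) of size 3, 1 block(s) of size 1 → block sizes [3, 1]

Assembling the blocks gives a Jordan form
J =
  [6, 1, 0, 0]
  [0, 6, 1, 0]
  [0, 0, 6, 0]
  [0, 0, 0, 6]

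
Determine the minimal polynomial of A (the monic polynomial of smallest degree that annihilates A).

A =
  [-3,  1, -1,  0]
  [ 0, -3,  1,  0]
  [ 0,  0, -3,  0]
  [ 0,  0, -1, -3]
x^3 + 9*x^2 + 27*x + 27

The characteristic polynomial is χ_A(x) = (x + 3)^4, so the eigenvalues are known. The minimal polynomial is
  m_A(x) = Π_λ (x − λ)^{k_λ}
where k_λ is the size of the *largest* Jordan block for λ (equivalently, the smallest k with (A − λI)^k v = 0 for every generalised eigenvector v of λ).

  λ = -3: largest Jordan block has size 3, contributing (x + 3)^3

So m_A(x) = (x + 3)^3 = x^3 + 9*x^2 + 27*x + 27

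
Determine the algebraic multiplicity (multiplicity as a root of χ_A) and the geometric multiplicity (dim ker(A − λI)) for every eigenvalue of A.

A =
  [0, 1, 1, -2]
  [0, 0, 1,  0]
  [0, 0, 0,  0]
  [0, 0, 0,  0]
λ = 0: alg = 4, geom = 2

Step 1 — factor the characteristic polynomial to read off the algebraic multiplicities:
  χ_A(x) = x^4

Step 2 — compute geometric multiplicities via the rank-nullity identity g(λ) = n − rank(A − λI):
  rank(A − (0)·I) = 2, so dim ker(A − (0)·I) = n − 2 = 2

Summary:
  λ = 0: algebraic multiplicity = 4, geometric multiplicity = 2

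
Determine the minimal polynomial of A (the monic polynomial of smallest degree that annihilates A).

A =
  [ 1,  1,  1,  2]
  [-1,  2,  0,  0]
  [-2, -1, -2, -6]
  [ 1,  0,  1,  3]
x^3 - 3*x^2 + 3*x - 1

The characteristic polynomial is χ_A(x) = (x - 1)^4, so the eigenvalues are known. The minimal polynomial is
  m_A(x) = Π_λ (x − λ)^{k_λ}
where k_λ is the size of the *largest* Jordan block for λ (equivalently, the smallest k with (A − λI)^k v = 0 for every generalised eigenvector v of λ).

  λ = 1: largest Jordan block has size 3, contributing (x − 1)^3

So m_A(x) = (x - 1)^3 = x^3 - 3*x^2 + 3*x - 1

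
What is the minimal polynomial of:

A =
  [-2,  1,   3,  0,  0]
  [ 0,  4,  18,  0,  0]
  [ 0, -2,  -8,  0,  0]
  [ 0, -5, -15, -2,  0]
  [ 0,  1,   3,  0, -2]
x^2 + 4*x + 4

The characteristic polynomial is χ_A(x) = (x + 2)^5, so the eigenvalues are known. The minimal polynomial is
  m_A(x) = Π_λ (x − λ)^{k_λ}
where k_λ is the size of the *largest* Jordan block for λ (equivalently, the smallest k with (A − λI)^k v = 0 for every generalised eigenvector v of λ).

  λ = -2: largest Jordan block has size 2, contributing (x + 2)^2

So m_A(x) = (x + 2)^2 = x^2 + 4*x + 4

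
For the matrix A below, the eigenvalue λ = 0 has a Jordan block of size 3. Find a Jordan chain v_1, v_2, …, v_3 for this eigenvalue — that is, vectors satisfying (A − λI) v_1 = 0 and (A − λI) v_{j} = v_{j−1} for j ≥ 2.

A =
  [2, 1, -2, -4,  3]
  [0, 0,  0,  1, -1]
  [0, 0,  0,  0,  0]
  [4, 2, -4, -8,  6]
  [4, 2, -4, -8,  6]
A Jordan chain for λ = 0 of length 3:
v_1 = (1, 0, 0, 2, 2)ᵀ
v_2 = (-4, 1, 0, -8, -8)ᵀ
v_3 = (0, 0, 0, 1, 0)ᵀ

Let N = A − (0)·I. We want v_3 with N^3 v_3 = 0 but N^2 v_3 ≠ 0; then v_{j-1} := N · v_j for j = 3, …, 2.

Pick v_3 = (0, 0, 0, 1, 0)ᵀ.
Then v_2 = N · v_3 = (-4, 1, 0, -8, -8)ᵀ.
Then v_1 = N · v_2 = (1, 0, 0, 2, 2)ᵀ.

Sanity check: (A − (0)·I) v_1 = (0, 0, 0, 0, 0)ᵀ = 0. ✓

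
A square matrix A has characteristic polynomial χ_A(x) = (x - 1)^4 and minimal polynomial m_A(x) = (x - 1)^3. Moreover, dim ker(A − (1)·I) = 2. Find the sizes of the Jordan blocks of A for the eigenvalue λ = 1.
Block sizes for λ = 1: [3, 1]

Step 1 — from the characteristic polynomial, algebraic multiplicity of λ = 1 is 4. From dim ker(A − (1)·I) = 2, there are exactly 2 Jordan blocks for λ = 1.
Step 2 — from the minimal polynomial, the factor (x − 1)^3 tells us the largest block for λ = 1 has size 3.
Step 3 — with total size 4, 2 blocks, and largest block 3, the block sizes (in nonincreasing order) are [3, 1].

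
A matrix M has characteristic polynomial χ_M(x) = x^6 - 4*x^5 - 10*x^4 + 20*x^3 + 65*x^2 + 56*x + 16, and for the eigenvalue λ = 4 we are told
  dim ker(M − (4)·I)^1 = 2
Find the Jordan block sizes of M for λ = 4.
Block sizes for λ = 4: [1, 1]

From the dimensions of kernels of powers, the number of Jordan blocks of size at least j is d_j − d_{j−1} where d_j = dim ker(N^j) (with d_0 = 0). Computing the differences gives [2].
The number of blocks of size exactly k is (#blocks of size ≥ k) − (#blocks of size ≥ k + 1), so the partition is: 2 block(s) of size 1.
In nonincreasing order the block sizes are [1, 1].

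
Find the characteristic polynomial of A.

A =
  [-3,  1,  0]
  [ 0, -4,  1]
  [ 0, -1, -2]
x^3 + 9*x^2 + 27*x + 27

Expanding det(x·I − A) (e.g. by cofactor expansion or by noting that A is similar to its Jordan form J, which has the same characteristic polynomial as A) gives
  χ_A(x) = x^3 + 9*x^2 + 27*x + 27
which factors as (x + 3)^3. The eigenvalues (with algebraic multiplicities) are λ = -3 with multiplicity 3.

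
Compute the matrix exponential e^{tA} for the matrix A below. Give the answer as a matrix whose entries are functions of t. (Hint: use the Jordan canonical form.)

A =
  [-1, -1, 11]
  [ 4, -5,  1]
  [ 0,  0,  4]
e^{tA} =
  [2*t*exp(-3*t) + exp(-3*t), -t*exp(-3*t), -3*t*exp(-3*t) + 2*exp(4*t) - 2*exp(-3*t)]
  [4*t*exp(-3*t), -2*t*exp(-3*t) + exp(-3*t), -6*t*exp(-3*t) + exp(4*t) - exp(-3*t)]
  [0, 0, exp(4*t)]

Strategy: write A = P · J · P⁻¹ where J is a Jordan canonical form, so e^{tA} = P · e^{tJ} · P⁻¹, and e^{tJ} can be computed block-by-block.

A has Jordan form
J =
  [-3,  1, 0]
  [ 0, -3, 0]
  [ 0,  0, 4]
(up to reordering of blocks).

Per-block formulas:
  For a 1×1 block at λ = 4: exp(t · [4]) = [e^(4t)].
  For a 2×2 Jordan block J_2(-3): exp(t · J_2(-3)) = e^(-3t)·(I + t·N), where N is the 2×2 nilpotent shift.

After assembling e^{tJ} and conjugating by P, we get:

e^{tA} =
  [2*t*exp(-3*t) + exp(-3*t), -t*exp(-3*t), -3*t*exp(-3*t) + 2*exp(4*t) - 2*exp(-3*t)]
  [4*t*exp(-3*t), -2*t*exp(-3*t) + exp(-3*t), -6*t*exp(-3*t) + exp(4*t) - exp(-3*t)]
  [0, 0, exp(4*t)]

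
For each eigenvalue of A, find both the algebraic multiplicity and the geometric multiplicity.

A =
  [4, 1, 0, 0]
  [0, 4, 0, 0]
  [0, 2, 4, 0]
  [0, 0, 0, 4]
λ = 4: alg = 4, geom = 3

Step 1 — factor the characteristic polynomial to read off the algebraic multiplicities:
  χ_A(x) = (x - 4)^4

Step 2 — compute geometric multiplicities via the rank-nullity identity g(λ) = n − rank(A − λI):
  rank(A − (4)·I) = 1, so dim ker(A − (4)·I) = n − 1 = 3

Summary:
  λ = 4: algebraic multiplicity = 4, geometric multiplicity = 3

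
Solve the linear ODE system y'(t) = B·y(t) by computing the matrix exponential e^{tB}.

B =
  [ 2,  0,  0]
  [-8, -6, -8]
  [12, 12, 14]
e^{tB} =
  [exp(2*t), 0, 0]
  [-2*exp(6*t) + 2*exp(2*t), -2*exp(6*t) + 3*exp(2*t), -2*exp(6*t) + 2*exp(2*t)]
  [3*exp(6*t) - 3*exp(2*t), 3*exp(6*t) - 3*exp(2*t), 3*exp(6*t) - 2*exp(2*t)]

Strategy: write B = P · J · P⁻¹ where J is a Jordan canonical form, so e^{tB} = P · e^{tJ} · P⁻¹, and e^{tJ} can be computed block-by-block.

B has Jordan form
J =
  [2, 0, 0]
  [0, 2, 0]
  [0, 0, 6]
(up to reordering of blocks).

Per-block formulas:
  For a 1×1 block at λ = 6: exp(t · [6]) = [e^(6t)].
  For a 1×1 block at λ = 2: exp(t · [2]) = [e^(2t)].

After assembling e^{tJ} and conjugating by P, we get:

e^{tB} =
  [exp(2*t), 0, 0]
  [-2*exp(6*t) + 2*exp(2*t), -2*exp(6*t) + 3*exp(2*t), -2*exp(6*t) + 2*exp(2*t)]
  [3*exp(6*t) - 3*exp(2*t), 3*exp(6*t) - 3*exp(2*t), 3*exp(6*t) - 2*exp(2*t)]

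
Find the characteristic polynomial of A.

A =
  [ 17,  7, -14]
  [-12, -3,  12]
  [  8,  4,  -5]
x^3 - 9*x^2 + 27*x - 27

Expanding det(x·I − A) (e.g. by cofactor expansion or by noting that A is similar to its Jordan form J, which has the same characteristic polynomial as A) gives
  χ_A(x) = x^3 - 9*x^2 + 27*x - 27
which factors as (x - 3)^3. The eigenvalues (with algebraic multiplicities) are λ = 3 with multiplicity 3.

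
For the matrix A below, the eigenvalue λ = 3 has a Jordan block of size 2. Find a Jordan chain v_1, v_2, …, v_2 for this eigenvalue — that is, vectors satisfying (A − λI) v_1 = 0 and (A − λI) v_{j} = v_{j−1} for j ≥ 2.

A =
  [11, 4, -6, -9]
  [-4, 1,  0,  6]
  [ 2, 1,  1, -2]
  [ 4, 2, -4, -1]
A Jordan chain for λ = 3 of length 2:
v_1 = (8, -4, 2, 4)ᵀ
v_2 = (1, 0, 0, 0)ᵀ

Let N = A − (3)·I. We want v_2 with N^2 v_2 = 0 but N^1 v_2 ≠ 0; then v_{j-1} := N · v_j for j = 2, …, 2.

Pick v_2 = (1, 0, 0, 0)ᵀ.
Then v_1 = N · v_2 = (8, -4, 2, 4)ᵀ.

Sanity check: (A − (3)·I) v_1 = (0, 0, 0, 0)ᵀ = 0. ✓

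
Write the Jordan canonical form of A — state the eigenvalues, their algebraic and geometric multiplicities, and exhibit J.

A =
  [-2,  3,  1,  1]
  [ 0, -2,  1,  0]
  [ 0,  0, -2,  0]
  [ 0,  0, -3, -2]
J_2(-2) ⊕ J_2(-2)

The characteristic polynomial is
  det(x·I − A) = x^4 + 8*x^3 + 24*x^2 + 32*x + 16 = (x + 2)^4

Eigenvalues and multiplicities (the geometric multiplicity of λ is n − rank(A − λI), which equals the number of Jordan blocks for λ):
  λ = -2: algebraic multiplicity = 4, geometric multiplicity = 2

Determining the block sizes for each eigenvalue:
  λ = -2: with am = 4 and gm = 2, the partition is not yet determined (e.g. several partitions of 4 into 2 parts exist). Let N = A − (-2)·I. Computing rank(N^1) = 2, rank(N^2) = 0; the number of blocks of size ≥ j is rank(N^{j−1}) − rank(N^j), giving [2, 2]. So we have 2 block(s) of size 2 → block sizes [2, 2]

Assembling the blocks gives a Jordan form
J =
  [-2,  1,  0,  0]
  [ 0, -2,  0,  0]
  [ 0,  0, -2,  1]
  [ 0,  0,  0, -2]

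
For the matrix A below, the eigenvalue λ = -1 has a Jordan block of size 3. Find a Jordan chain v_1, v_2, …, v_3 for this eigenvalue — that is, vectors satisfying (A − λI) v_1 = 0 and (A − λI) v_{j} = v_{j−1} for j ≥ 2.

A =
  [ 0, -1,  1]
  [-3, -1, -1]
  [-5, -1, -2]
A Jordan chain for λ = -1 of length 3:
v_1 = (-1, 2, 3)ᵀ
v_2 = (1, -3, -5)ᵀ
v_3 = (1, 0, 0)ᵀ

Let N = A − (-1)·I. We want v_3 with N^3 v_3 = 0 but N^2 v_3 ≠ 0; then v_{j-1} := N · v_j for j = 3, …, 2.

Pick v_3 = (1, 0, 0)ᵀ.
Then v_2 = N · v_3 = (1, -3, -5)ᵀ.
Then v_1 = N · v_2 = (-1, 2, 3)ᵀ.

Sanity check: (A − (-1)·I) v_1 = (0, 0, 0)ᵀ = 0. ✓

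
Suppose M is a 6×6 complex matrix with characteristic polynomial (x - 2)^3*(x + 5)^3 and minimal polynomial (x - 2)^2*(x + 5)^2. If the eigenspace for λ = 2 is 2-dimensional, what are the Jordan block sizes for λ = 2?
Block sizes for λ = 2: [2, 1]

Step 1 — from the characteristic polynomial, algebraic multiplicity of λ = 2 is 3. From dim ker(M − (2)·I) = 2, there are exactly 2 Jordan blocks for λ = 2.
Step 2 — from the minimal polynomial, the factor (x − 2)^2 tells us the largest block for λ = 2 has size 2.
Step 3 — with total size 3, 2 blocks, and largest block 2, the block sizes (in nonincreasing order) are [2, 1].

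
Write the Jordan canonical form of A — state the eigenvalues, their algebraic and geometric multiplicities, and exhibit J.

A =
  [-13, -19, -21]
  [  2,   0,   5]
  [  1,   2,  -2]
J_3(-5)

The characteristic polynomial is
  det(x·I − A) = x^3 + 15*x^2 + 75*x + 125 = (x + 5)^3

Eigenvalues and multiplicities (the geometric multiplicity of λ is n − rank(A − λI), which equals the number of Jordan blocks for λ):
  λ = -5: algebraic multiplicity = 3, geometric multiplicity = 1

Determining the block sizes for each eigenvalue:
  λ = -5: one block (gm = 1), so the single block has size am = 3 → block sizes [3]

Assembling the blocks gives a Jordan form
J =
  [-5,  1,  0]
  [ 0, -5,  1]
  [ 0,  0, -5]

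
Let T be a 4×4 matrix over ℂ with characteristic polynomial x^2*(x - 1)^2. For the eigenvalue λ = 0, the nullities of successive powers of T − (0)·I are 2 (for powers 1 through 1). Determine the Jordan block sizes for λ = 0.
Block sizes for λ = 0: [1, 1]

From the dimensions of kernels of powers, the number of Jordan blocks of size at least j is d_j − d_{j−1} where d_j = dim ker(N^j) (with d_0 = 0). Computing the differences gives [2].
The number of blocks of size exactly k is (#blocks of size ≥ k) − (#blocks of size ≥ k + 1), so the partition is: 2 block(s) of size 1.
In nonincreasing order the block sizes are [1, 1].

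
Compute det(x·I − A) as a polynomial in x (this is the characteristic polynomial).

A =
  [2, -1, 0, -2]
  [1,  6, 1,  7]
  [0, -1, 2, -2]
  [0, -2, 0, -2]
x^4 - 8*x^3 + 24*x^2 - 32*x + 16

Expanding det(x·I − A) (e.g. by cofactor expansion or by noting that A is similar to its Jordan form J, which has the same characteristic polynomial as A) gives
  χ_A(x) = x^4 - 8*x^3 + 24*x^2 - 32*x + 16
which factors as (x - 2)^4. The eigenvalues (with algebraic multiplicities) are λ = 2 with multiplicity 4.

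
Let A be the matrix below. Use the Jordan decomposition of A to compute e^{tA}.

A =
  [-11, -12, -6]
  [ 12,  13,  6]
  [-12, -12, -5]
e^{tA} =
  [-exp(t) + 2*exp(-5*t), -2*exp(t) + 2*exp(-5*t), -exp(t) + exp(-5*t)]
  [2*exp(t) - 2*exp(-5*t), 3*exp(t) - 2*exp(-5*t), exp(t) - exp(-5*t)]
  [-2*exp(t) + 2*exp(-5*t), -2*exp(t) + 2*exp(-5*t), exp(-5*t)]

Strategy: write A = P · J · P⁻¹ where J is a Jordan canonical form, so e^{tA} = P · e^{tJ} · P⁻¹, and e^{tJ} can be computed block-by-block.

A has Jordan form
J =
  [-5, 0, 0]
  [ 0, 1, 0]
  [ 0, 0, 1]
(up to reordering of blocks).

Per-block formulas:
  For a 1×1 block at λ = -5: exp(t · [-5]) = [e^(-5t)].
  For a 1×1 block at λ = 1: exp(t · [1]) = [e^(1t)].

After assembling e^{tJ} and conjugating by P, we get:

e^{tA} =
  [-exp(t) + 2*exp(-5*t), -2*exp(t) + 2*exp(-5*t), -exp(t) + exp(-5*t)]
  [2*exp(t) - 2*exp(-5*t), 3*exp(t) - 2*exp(-5*t), exp(t) - exp(-5*t)]
  [-2*exp(t) + 2*exp(-5*t), -2*exp(t) + 2*exp(-5*t), exp(-5*t)]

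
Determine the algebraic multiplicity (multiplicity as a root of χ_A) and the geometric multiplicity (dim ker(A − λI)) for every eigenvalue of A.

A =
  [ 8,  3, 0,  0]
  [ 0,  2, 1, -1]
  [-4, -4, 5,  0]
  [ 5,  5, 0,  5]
λ = 5: alg = 4, geom = 2

Step 1 — factor the characteristic polynomial to read off the algebraic multiplicities:
  χ_A(x) = (x - 5)^4

Step 2 — compute geometric multiplicities via the rank-nullity identity g(λ) = n − rank(A − λI):
  rank(A − (5)·I) = 2, so dim ker(A − (5)·I) = n − 2 = 2

Summary:
  λ = 5: algebraic multiplicity = 4, geometric multiplicity = 2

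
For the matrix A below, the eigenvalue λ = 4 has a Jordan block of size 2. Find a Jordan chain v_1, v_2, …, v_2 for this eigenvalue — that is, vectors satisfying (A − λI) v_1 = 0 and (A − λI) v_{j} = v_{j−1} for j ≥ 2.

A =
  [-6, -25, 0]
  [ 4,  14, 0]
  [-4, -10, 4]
A Jordan chain for λ = 4 of length 2:
v_1 = (-10, 4, -4)ᵀ
v_2 = (1, 0, 0)ᵀ

Let N = A − (4)·I. We want v_2 with N^2 v_2 = 0 but N^1 v_2 ≠ 0; then v_{j-1} := N · v_j for j = 2, …, 2.

Pick v_2 = (1, 0, 0)ᵀ.
Then v_1 = N · v_2 = (-10, 4, -4)ᵀ.

Sanity check: (A − (4)·I) v_1 = (0, 0, 0)ᵀ = 0. ✓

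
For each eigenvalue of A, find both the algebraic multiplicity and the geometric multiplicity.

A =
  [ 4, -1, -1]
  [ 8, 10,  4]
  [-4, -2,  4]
λ = 6: alg = 3, geom = 2

Step 1 — factor the characteristic polynomial to read off the algebraic multiplicities:
  χ_A(x) = (x - 6)^3

Step 2 — compute geometric multiplicities via the rank-nullity identity g(λ) = n − rank(A − λI):
  rank(A − (6)·I) = 1, so dim ker(A − (6)·I) = n − 1 = 2

Summary:
  λ = 6: algebraic multiplicity = 3, geometric multiplicity = 2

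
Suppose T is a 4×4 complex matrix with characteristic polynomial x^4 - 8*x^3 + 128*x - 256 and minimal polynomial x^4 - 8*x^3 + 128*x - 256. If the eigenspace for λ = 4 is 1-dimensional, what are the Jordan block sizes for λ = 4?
Block sizes for λ = 4: [3]

Step 1 — from the characteristic polynomial, algebraic multiplicity of λ = 4 is 3. From dim ker(T − (4)·I) = 1, there are exactly 1 Jordan blocks for λ = 4.
Step 2 — from the minimal polynomial, the factor (x − 4)^3 tells us the largest block for λ = 4 has size 3.
Step 3 — with total size 3, 1 blocks, and largest block 3, the block sizes (in nonincreasing order) are [3].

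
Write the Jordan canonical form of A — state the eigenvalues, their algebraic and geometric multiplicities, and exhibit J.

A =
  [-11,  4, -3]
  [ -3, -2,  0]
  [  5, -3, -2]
J_3(-5)

The characteristic polynomial is
  det(x·I − A) = x^3 + 15*x^2 + 75*x + 125 = (x + 5)^3

Eigenvalues and multiplicities (the geometric multiplicity of λ is n − rank(A − λI), which equals the number of Jordan blocks for λ):
  λ = -5: algebraic multiplicity = 3, geometric multiplicity = 1

Determining the block sizes for each eigenvalue:
  λ = -5: one block (gm = 1), so the single block has size am = 3 → block sizes [3]

Assembling the blocks gives a Jordan form
J =
  [-5,  1,  0]
  [ 0, -5,  1]
  [ 0,  0, -5]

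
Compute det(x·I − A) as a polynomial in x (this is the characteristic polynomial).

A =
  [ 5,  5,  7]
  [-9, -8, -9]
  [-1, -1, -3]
x^3 + 6*x^2 + 12*x + 8

Expanding det(x·I − A) (e.g. by cofactor expansion or by noting that A is similar to its Jordan form J, which has the same characteristic polynomial as A) gives
  χ_A(x) = x^3 + 6*x^2 + 12*x + 8
which factors as (x + 2)^3. The eigenvalues (with algebraic multiplicities) are λ = -2 with multiplicity 3.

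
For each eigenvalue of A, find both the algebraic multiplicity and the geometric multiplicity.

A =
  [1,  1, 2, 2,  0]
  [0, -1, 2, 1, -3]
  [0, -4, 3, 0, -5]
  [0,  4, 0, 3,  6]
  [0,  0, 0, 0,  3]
λ = 1: alg = 3, geom = 1; λ = 3: alg = 2, geom = 1

Step 1 — factor the characteristic polynomial to read off the algebraic multiplicities:
  χ_A(x) = (x - 3)^2*(x - 1)^3

Step 2 — compute geometric multiplicities via the rank-nullity identity g(λ) = n − rank(A − λI):
  rank(A − (1)·I) = 4, so dim ker(A − (1)·I) = n − 4 = 1
  rank(A − (3)·I) = 4, so dim ker(A − (3)·I) = n − 4 = 1

Summary:
  λ = 1: algebraic multiplicity = 3, geometric multiplicity = 1
  λ = 3: algebraic multiplicity = 2, geometric multiplicity = 1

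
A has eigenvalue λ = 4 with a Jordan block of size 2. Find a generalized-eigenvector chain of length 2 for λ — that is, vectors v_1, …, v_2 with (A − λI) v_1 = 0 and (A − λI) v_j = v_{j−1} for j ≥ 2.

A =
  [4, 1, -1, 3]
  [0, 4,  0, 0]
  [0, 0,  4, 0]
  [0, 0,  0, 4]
A Jordan chain for λ = 4 of length 2:
v_1 = (1, 0, 0, 0)ᵀ
v_2 = (0, 1, 0, 0)ᵀ

Let N = A − (4)·I. We want v_2 with N^2 v_2 = 0 but N^1 v_2 ≠ 0; then v_{j-1} := N · v_j for j = 2, …, 2.

Pick v_2 = (0, 1, 0, 0)ᵀ.
Then v_1 = N · v_2 = (1, 0, 0, 0)ᵀ.

Sanity check: (A − (4)·I) v_1 = (0, 0, 0, 0)ᵀ = 0. ✓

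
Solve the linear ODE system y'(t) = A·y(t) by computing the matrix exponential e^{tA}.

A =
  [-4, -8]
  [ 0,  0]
e^{tA} =
  [exp(-4*t), -2 + 2*exp(-4*t)]
  [0, 1]

Strategy: write A = P · J · P⁻¹ where J is a Jordan canonical form, so e^{tA} = P · e^{tJ} · P⁻¹, and e^{tJ} can be computed block-by-block.

A has Jordan form
J =
  [-4, 0]
  [ 0, 0]
(up to reordering of blocks).

Per-block formulas:
  For a 1×1 block at λ = 0: exp(t · [0]) = [e^(0t)].
  For a 1×1 block at λ = -4: exp(t · [-4]) = [e^(-4t)].

After assembling e^{tJ} and conjugating by P, we get:

e^{tA} =
  [exp(-4*t), -2 + 2*exp(-4*t)]
  [0, 1]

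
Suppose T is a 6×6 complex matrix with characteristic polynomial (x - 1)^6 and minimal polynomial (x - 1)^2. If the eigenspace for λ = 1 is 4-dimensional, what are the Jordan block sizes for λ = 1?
Block sizes for λ = 1: [2, 2, 1, 1]

Step 1 — from the characteristic polynomial, algebraic multiplicity of λ = 1 is 6. From dim ker(T − (1)·I) = 4, there are exactly 4 Jordan blocks for λ = 1.
Step 2 — from the minimal polynomial, the factor (x − 1)^2 tells us the largest block for λ = 1 has size 2.
Step 3 — with total size 6, 4 blocks, and largest block 2, the block sizes (in nonincreasing order) are [2, 2, 1, 1].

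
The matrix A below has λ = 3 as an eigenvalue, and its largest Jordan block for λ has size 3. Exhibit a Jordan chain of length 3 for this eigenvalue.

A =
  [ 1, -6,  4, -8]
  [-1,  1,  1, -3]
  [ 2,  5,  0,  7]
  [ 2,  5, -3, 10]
A Jordan chain for λ = 3 of length 3:
v_1 = (2, 0, -1, -1)ᵀ
v_2 = (-2, -1, 2, 2)ᵀ
v_3 = (1, 0, 0, 0)ᵀ

Let N = A − (3)·I. We want v_3 with N^3 v_3 = 0 but N^2 v_3 ≠ 0; then v_{j-1} := N · v_j for j = 3, …, 2.

Pick v_3 = (1, 0, 0, 0)ᵀ.
Then v_2 = N · v_3 = (-2, -1, 2, 2)ᵀ.
Then v_1 = N · v_2 = (2, 0, -1, -1)ᵀ.

Sanity check: (A − (3)·I) v_1 = (0, 0, 0, 0)ᵀ = 0. ✓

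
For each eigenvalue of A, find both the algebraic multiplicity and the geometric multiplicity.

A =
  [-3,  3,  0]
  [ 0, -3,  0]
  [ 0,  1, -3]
λ = -3: alg = 3, geom = 2

Step 1 — factor the characteristic polynomial to read off the algebraic multiplicities:
  χ_A(x) = (x + 3)^3

Step 2 — compute geometric multiplicities via the rank-nullity identity g(λ) = n − rank(A − λI):
  rank(A − (-3)·I) = 1, so dim ker(A − (-3)·I) = n − 1 = 2

Summary:
  λ = -3: algebraic multiplicity = 3, geometric multiplicity = 2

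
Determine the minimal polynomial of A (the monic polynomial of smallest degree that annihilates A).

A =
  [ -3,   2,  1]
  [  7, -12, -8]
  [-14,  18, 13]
x^3 + 2*x^2 - 15*x - 36

The characteristic polynomial is χ_A(x) = (x - 4)*(x + 3)^2, so the eigenvalues are known. The minimal polynomial is
  m_A(x) = Π_λ (x − λ)^{k_λ}
where k_λ is the size of the *largest* Jordan block for λ (equivalently, the smallest k with (A − λI)^k v = 0 for every generalised eigenvector v of λ).

  λ = -3: largest Jordan block has size 2, contributing (x + 3)^2
  λ = 4: largest Jordan block has size 1, contributing (x − 4)

So m_A(x) = (x - 4)*(x + 3)^2 = x^3 + 2*x^2 - 15*x - 36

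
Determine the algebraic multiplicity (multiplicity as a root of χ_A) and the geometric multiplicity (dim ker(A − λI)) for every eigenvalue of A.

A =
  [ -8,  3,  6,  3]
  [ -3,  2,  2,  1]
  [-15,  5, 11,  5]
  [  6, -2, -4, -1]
λ = 1: alg = 4, geom = 3

Step 1 — factor the characteristic polynomial to read off the algebraic multiplicities:
  χ_A(x) = (x - 1)^4

Step 2 — compute geometric multiplicities via the rank-nullity identity g(λ) = n − rank(A − λI):
  rank(A − (1)·I) = 1, so dim ker(A − (1)·I) = n − 1 = 3

Summary:
  λ = 1: algebraic multiplicity = 4, geometric multiplicity = 3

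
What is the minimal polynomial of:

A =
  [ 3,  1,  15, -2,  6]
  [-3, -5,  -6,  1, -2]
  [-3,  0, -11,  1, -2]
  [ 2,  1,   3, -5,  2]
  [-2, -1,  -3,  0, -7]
x^2 + 10*x + 25

The characteristic polynomial is χ_A(x) = (x + 5)^5, so the eigenvalues are known. The minimal polynomial is
  m_A(x) = Π_λ (x − λ)^{k_λ}
where k_λ is the size of the *largest* Jordan block for λ (equivalently, the smallest k with (A − λI)^k v = 0 for every generalised eigenvector v of λ).

  λ = -5: largest Jordan block has size 2, contributing (x + 5)^2

So m_A(x) = (x + 5)^2 = x^2 + 10*x + 25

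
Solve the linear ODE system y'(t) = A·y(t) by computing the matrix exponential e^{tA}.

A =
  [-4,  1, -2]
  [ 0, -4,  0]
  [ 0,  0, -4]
e^{tA} =
  [exp(-4*t), t*exp(-4*t), -2*t*exp(-4*t)]
  [0, exp(-4*t), 0]
  [0, 0, exp(-4*t)]

Strategy: write A = P · J · P⁻¹ where J is a Jordan canonical form, so e^{tA} = P · e^{tJ} · P⁻¹, and e^{tJ} can be computed block-by-block.

A has Jordan form
J =
  [-4,  1,  0]
  [ 0, -4,  0]
  [ 0,  0, -4]
(up to reordering of blocks).

Per-block formulas:
  For a 2×2 Jordan block J_2(-4): exp(t · J_2(-4)) = e^(-4t)·(I + t·N), where N is the 2×2 nilpotent shift.
  For a 1×1 block at λ = -4: exp(t · [-4]) = [e^(-4t)].

After assembling e^{tJ} and conjugating by P, we get:

e^{tA} =
  [exp(-4*t), t*exp(-4*t), -2*t*exp(-4*t)]
  [0, exp(-4*t), 0]
  [0, 0, exp(-4*t)]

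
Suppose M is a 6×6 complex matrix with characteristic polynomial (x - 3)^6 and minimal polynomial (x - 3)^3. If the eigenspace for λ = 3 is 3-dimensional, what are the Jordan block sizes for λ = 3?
Block sizes for λ = 3: [3, 2, 1]

Step 1 — from the characteristic polynomial, algebraic multiplicity of λ = 3 is 6. From dim ker(M − (3)·I) = 3, there are exactly 3 Jordan blocks for λ = 3.
Step 2 — from the minimal polynomial, the factor (x − 3)^3 tells us the largest block for λ = 3 has size 3.
Step 3 — with total size 6, 3 blocks, and largest block 3, the block sizes (in nonincreasing order) are [3, 2, 1].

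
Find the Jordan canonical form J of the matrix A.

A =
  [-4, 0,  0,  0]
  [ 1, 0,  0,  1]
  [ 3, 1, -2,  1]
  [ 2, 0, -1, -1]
J_1(-4) ⊕ J_3(-1)

The characteristic polynomial is
  det(x·I − A) = x^4 + 7*x^3 + 15*x^2 + 13*x + 4 = (x + 1)^3*(x + 4)

Eigenvalues and multiplicities (the geometric multiplicity of λ is n − rank(A − λI), which equals the number of Jordan blocks for λ):
  λ = -4: algebraic multiplicity = 1, geometric multiplicity = 1
  λ = -1: algebraic multiplicity = 3, geometric multiplicity = 1

Determining the block sizes for each eigenvalue:
  λ = -4: one block (gm = 1), so the single block has size am = 1 → block sizes [1]
  λ = -1: one block (gm = 1), so the single block has size am = 3 → block sizes [3]

Assembling the blocks gives a Jordan form
J =
  [-4,  0,  0,  0]
  [ 0, -1,  1,  0]
  [ 0,  0, -1,  1]
  [ 0,  0,  0, -1]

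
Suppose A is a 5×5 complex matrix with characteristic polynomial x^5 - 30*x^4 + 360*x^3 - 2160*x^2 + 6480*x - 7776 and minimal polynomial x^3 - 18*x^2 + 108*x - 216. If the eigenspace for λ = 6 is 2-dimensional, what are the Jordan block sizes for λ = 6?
Block sizes for λ = 6: [3, 2]

Step 1 — from the characteristic polynomial, algebraic multiplicity of λ = 6 is 5. From dim ker(A − (6)·I) = 2, there are exactly 2 Jordan blocks for λ = 6.
Step 2 — from the minimal polynomial, the factor (x − 6)^3 tells us the largest block for λ = 6 has size 3.
Step 3 — with total size 5, 2 blocks, and largest block 3, the block sizes (in nonincreasing order) are [3, 2].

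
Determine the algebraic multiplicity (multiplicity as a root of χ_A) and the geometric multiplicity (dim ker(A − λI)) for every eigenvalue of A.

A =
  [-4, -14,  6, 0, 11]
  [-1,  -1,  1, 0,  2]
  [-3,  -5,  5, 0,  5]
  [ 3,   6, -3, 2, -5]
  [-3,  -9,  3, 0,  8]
λ = 2: alg = 5, geom = 2

Step 1 — factor the characteristic polynomial to read off the algebraic multiplicities:
  χ_A(x) = (x - 2)^5

Step 2 — compute geometric multiplicities via the rank-nullity identity g(λ) = n − rank(A − λI):
  rank(A − (2)·I) = 3, so dim ker(A − (2)·I) = n − 3 = 2

Summary:
  λ = 2: algebraic multiplicity = 5, geometric multiplicity = 2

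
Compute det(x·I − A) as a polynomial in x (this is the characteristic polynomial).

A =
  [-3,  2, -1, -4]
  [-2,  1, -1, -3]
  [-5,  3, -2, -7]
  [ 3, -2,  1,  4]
x^4

Expanding det(x·I − A) (e.g. by cofactor expansion or by noting that A is similar to its Jordan form J, which has the same characteristic polynomial as A) gives
  χ_A(x) = x^4
which factors as x^4. The eigenvalues (with algebraic multiplicities) are λ = 0 with multiplicity 4.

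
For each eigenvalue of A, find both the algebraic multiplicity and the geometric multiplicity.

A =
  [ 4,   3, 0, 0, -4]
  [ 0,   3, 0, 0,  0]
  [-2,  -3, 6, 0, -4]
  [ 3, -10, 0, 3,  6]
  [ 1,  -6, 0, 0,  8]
λ = 3: alg = 2, geom = 1; λ = 6: alg = 3, geom = 2

Step 1 — factor the characteristic polynomial to read off the algebraic multiplicities:
  χ_A(x) = (x - 6)^3*(x - 3)^2

Step 2 — compute geometric multiplicities via the rank-nullity identity g(λ) = n − rank(A − λI):
  rank(A − (3)·I) = 4, so dim ker(A − (3)·I) = n − 4 = 1
  rank(A − (6)·I) = 3, so dim ker(A − (6)·I) = n − 3 = 2

Summary:
  λ = 3: algebraic multiplicity = 2, geometric multiplicity = 1
  λ = 6: algebraic multiplicity = 3, geometric multiplicity = 2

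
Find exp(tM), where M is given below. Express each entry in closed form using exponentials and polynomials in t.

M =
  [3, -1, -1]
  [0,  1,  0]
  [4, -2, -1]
e^{tM} =
  [2*t*exp(t) + exp(t), -t*exp(t), -t*exp(t)]
  [0, exp(t), 0]
  [4*t*exp(t), -2*t*exp(t), -2*t*exp(t) + exp(t)]

Strategy: write M = P · J · P⁻¹ where J is a Jordan canonical form, so e^{tM} = P · e^{tJ} · P⁻¹, and e^{tJ} can be computed block-by-block.

M has Jordan form
J =
  [1, 1, 0]
  [0, 1, 0]
  [0, 0, 1]
(up to reordering of blocks).

Per-block formulas:
  For a 1×1 block at λ = 1: exp(t · [1]) = [e^(1t)].
  For a 2×2 Jordan block J_2(1): exp(t · J_2(1)) = e^(1t)·(I + t·N), where N is the 2×2 nilpotent shift.

After assembling e^{tJ} and conjugating by P, we get:

e^{tM} =
  [2*t*exp(t) + exp(t), -t*exp(t), -t*exp(t)]
  [0, exp(t), 0]
  [4*t*exp(t), -2*t*exp(t), -2*t*exp(t) + exp(t)]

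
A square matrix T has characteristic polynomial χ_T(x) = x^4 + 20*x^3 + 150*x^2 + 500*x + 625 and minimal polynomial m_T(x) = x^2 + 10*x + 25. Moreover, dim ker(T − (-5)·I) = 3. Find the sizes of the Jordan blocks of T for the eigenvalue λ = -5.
Block sizes for λ = -5: [2, 1, 1]

Step 1 — from the characteristic polynomial, algebraic multiplicity of λ = -5 is 4. From dim ker(T − (-5)·I) = 3, there are exactly 3 Jordan blocks for λ = -5.
Step 2 — from the minimal polynomial, the factor (x + 5)^2 tells us the largest block for λ = -5 has size 2.
Step 3 — with total size 4, 3 blocks, and largest block 2, the block sizes (in nonincreasing order) are [2, 1, 1].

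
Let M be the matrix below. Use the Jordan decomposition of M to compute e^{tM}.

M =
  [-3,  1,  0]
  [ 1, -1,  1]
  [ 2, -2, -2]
e^{tM} =
  [t^2*exp(-2*t) - t*exp(-2*t) + exp(-2*t), t*exp(-2*t), t^2*exp(-2*t)/2]
  [t^2*exp(-2*t) + t*exp(-2*t), t*exp(-2*t) + exp(-2*t), t^2*exp(-2*t)/2 + t*exp(-2*t)]
  [-2*t^2*exp(-2*t) + 2*t*exp(-2*t), -2*t*exp(-2*t), -t^2*exp(-2*t) + exp(-2*t)]

Strategy: write M = P · J · P⁻¹ where J is a Jordan canonical form, so e^{tM} = P · e^{tJ} · P⁻¹, and e^{tJ} can be computed block-by-block.

M has Jordan form
J =
  [-2,  1,  0]
  [ 0, -2,  1]
  [ 0,  0, -2]
(up to reordering of blocks).

Per-block formulas:
  For a 3×3 Jordan block J_3(-2): exp(t · J_3(-2)) = e^(-2t)·(I + t·N + (t^2/2)·N^2), where N is the 3×3 nilpotent shift.

After assembling e^{tJ} and conjugating by P, we get:

e^{tM} =
  [t^2*exp(-2*t) - t*exp(-2*t) + exp(-2*t), t*exp(-2*t), t^2*exp(-2*t)/2]
  [t^2*exp(-2*t) + t*exp(-2*t), t*exp(-2*t) + exp(-2*t), t^2*exp(-2*t)/2 + t*exp(-2*t)]
  [-2*t^2*exp(-2*t) + 2*t*exp(-2*t), -2*t*exp(-2*t), -t^2*exp(-2*t) + exp(-2*t)]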